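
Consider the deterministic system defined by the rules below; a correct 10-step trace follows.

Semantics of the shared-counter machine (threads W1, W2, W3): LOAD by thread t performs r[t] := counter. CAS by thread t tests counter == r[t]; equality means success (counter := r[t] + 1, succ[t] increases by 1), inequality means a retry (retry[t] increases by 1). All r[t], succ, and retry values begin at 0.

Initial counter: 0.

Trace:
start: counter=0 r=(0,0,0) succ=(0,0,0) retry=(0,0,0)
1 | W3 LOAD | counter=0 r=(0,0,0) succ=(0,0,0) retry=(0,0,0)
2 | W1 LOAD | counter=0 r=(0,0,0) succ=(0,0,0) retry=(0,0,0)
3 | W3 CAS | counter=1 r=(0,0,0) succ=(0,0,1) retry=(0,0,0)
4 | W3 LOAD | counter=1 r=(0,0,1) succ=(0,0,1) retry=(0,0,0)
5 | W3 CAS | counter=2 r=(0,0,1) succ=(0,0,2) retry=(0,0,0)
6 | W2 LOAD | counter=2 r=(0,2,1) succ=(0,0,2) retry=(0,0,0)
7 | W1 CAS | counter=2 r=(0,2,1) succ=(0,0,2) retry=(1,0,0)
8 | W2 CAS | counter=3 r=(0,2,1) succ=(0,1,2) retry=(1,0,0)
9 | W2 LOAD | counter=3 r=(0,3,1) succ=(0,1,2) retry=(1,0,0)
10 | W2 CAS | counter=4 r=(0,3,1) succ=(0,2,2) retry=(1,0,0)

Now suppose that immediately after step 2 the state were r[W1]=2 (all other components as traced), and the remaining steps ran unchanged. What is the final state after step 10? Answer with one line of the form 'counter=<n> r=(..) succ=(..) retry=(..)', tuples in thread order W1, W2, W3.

state after step 2 := counter=0 r=(2,0,0) succ=(0,0,0) retry=(0,0,0)
3 | W3 CAS | counter=1 r=(2,0,0) succ=(0,0,1) retry=(0,0,0)
4 | W3 LOAD | counter=1 r=(2,0,1) succ=(0,0,1) retry=(0,0,0)
5 | W3 CAS | counter=2 r=(2,0,1) succ=(0,0,2) retry=(0,0,0)
6 | W2 LOAD | counter=2 r=(2,2,1) succ=(0,0,2) retry=(0,0,0)
7 | W1 CAS | counter=3 r=(2,2,1) succ=(1,0,2) retry=(0,0,0)
8 | W2 CAS | counter=3 r=(2,2,1) succ=(1,0,2) retry=(0,1,0)
9 | W2 LOAD | counter=3 r=(2,3,1) succ=(1,0,2) retry=(0,1,0)
10 | W2 CAS | counter=4 r=(2,3,1) succ=(1,1,2) retry=(0,1,0)

counter=4 r=(2,3,1) succ=(1,1,2) retry=(0,1,0)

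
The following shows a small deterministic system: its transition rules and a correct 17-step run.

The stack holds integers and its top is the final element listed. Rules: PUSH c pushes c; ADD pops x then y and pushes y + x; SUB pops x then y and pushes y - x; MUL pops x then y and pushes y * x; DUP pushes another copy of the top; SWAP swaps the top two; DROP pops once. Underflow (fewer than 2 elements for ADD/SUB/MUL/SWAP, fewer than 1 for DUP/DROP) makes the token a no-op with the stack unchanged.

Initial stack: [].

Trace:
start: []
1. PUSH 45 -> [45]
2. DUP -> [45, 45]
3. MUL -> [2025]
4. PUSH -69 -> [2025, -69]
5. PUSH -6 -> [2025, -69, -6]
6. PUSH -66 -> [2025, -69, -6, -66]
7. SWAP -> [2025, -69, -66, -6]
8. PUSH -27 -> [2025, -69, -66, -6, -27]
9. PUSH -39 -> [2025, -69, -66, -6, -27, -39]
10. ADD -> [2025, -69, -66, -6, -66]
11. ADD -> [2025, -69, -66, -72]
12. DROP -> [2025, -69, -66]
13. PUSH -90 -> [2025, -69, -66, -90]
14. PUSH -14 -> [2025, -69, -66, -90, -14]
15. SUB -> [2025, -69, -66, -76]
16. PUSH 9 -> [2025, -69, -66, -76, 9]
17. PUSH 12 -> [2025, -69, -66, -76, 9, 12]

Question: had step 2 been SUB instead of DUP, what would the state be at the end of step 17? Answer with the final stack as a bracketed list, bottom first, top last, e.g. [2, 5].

[45, -69, -66, -76, 9, 12]

(re-executing from step 2 with the substitution; state before step 2: [45])
2. SUB -> [45]
3. MUL -> [45]
4. PUSH -69 -> [45, -69]
5. PUSH -6 -> [45, -69, -6]
6. PUSH -66 -> [45, -69, -6, -66]
7. SWAP -> [45, -69, -66, -6]
8. PUSH -27 -> [45, -69, -66, -6, -27]
9. PUSH -39 -> [45, -69, -66, -6, -27, -39]
10. ADD -> [45, -69, -66, -6, -66]
11. ADD -> [45, -69, -66, -72]
12. DROP -> [45, -69, -66]
13. PUSH -90 -> [45, -69, -66, -90]
14. PUSH -14 -> [45, -69, -66, -90, -14]
15. SUB -> [45, -69, -66, -76]
16. PUSH 9 -> [45, -69, -66, -76, 9]
17. PUSH 12 -> [45, -69, -66, -76, 9, 12]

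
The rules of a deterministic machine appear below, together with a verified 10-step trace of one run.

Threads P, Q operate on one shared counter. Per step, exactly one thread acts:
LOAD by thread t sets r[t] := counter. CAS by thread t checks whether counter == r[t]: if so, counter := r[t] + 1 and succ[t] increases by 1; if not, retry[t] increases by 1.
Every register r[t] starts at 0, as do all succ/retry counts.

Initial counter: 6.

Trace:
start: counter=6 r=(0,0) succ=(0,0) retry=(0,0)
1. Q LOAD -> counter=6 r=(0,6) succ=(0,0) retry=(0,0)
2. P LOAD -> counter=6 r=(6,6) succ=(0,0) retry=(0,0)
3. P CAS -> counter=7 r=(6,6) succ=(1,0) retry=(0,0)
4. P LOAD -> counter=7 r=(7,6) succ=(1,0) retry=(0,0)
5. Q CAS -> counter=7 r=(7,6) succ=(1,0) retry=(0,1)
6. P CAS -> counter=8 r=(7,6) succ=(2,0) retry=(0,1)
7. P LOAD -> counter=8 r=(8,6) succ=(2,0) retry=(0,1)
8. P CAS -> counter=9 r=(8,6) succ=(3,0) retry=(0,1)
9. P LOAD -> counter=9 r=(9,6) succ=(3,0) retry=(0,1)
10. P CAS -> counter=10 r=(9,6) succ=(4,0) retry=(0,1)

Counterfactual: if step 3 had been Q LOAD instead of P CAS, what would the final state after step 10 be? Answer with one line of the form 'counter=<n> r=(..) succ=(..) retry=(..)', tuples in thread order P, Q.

counter=9 r=(8,6) succ=(2,1) retry=(1,0)

(re-executing from step 3 with the substitution; state before step 3: counter=6 r=(6,6) succ=(0,0) retry=(0,0))
3. Q LOAD -> counter=6 r=(6,6) succ=(0,0) retry=(0,0)
4. P LOAD -> counter=6 r=(6,6) succ=(0,0) retry=(0,0)
5. Q CAS -> counter=7 r=(6,6) succ=(0,1) retry=(0,0)
6. P CAS -> counter=7 r=(6,6) succ=(0,1) retry=(1,0)
7. P LOAD -> counter=7 r=(7,6) succ=(0,1) retry=(1,0)
8. P CAS -> counter=8 r=(7,6) succ=(1,1) retry=(1,0)
9. P LOAD -> counter=8 r=(8,6) succ=(1,1) retry=(1,0)
10. P CAS -> counter=9 r=(8,6) succ=(2,1) retry=(1,0)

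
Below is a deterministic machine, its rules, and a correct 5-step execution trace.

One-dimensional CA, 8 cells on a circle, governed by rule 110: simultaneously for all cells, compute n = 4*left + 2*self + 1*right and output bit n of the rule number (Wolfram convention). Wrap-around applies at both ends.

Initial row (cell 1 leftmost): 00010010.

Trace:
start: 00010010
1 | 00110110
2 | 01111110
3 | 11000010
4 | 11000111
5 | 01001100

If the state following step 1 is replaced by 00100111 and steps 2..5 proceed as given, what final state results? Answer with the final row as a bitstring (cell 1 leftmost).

state after step 1 := 00100111
2 | 01101101
3 | 11111111
4 | 00000000
5 | 00000000

00000000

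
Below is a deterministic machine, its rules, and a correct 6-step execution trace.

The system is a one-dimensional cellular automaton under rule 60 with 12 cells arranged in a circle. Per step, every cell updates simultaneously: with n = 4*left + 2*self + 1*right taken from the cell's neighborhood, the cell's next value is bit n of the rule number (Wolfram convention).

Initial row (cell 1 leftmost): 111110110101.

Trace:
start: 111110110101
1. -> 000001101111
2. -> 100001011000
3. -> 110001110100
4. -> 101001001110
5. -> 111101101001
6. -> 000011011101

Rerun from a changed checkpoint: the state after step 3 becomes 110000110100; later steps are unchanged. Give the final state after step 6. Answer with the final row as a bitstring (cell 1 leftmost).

state after step 3 := 110000110100
4. -> 101000101110
5. -> 111100111001
6. -> 000010100101

000010100101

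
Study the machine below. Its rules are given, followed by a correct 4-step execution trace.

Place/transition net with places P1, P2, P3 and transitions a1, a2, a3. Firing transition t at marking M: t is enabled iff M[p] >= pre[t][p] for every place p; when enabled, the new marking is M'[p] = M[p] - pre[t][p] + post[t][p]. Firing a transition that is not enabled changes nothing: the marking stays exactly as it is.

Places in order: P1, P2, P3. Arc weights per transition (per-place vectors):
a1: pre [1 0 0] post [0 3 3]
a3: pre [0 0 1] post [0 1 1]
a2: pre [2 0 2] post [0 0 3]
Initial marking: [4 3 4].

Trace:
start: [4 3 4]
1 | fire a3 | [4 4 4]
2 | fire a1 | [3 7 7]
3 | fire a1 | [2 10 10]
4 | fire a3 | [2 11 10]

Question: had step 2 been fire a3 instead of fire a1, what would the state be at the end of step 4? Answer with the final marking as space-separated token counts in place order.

3 9 7

(re-executing from step 2 with the substitution; state before step 2: [4 4 4])
2 | fire a3 | [4 5 4]
3 | fire a1 | [3 8 7]
4 | fire a3 | [3 9 7]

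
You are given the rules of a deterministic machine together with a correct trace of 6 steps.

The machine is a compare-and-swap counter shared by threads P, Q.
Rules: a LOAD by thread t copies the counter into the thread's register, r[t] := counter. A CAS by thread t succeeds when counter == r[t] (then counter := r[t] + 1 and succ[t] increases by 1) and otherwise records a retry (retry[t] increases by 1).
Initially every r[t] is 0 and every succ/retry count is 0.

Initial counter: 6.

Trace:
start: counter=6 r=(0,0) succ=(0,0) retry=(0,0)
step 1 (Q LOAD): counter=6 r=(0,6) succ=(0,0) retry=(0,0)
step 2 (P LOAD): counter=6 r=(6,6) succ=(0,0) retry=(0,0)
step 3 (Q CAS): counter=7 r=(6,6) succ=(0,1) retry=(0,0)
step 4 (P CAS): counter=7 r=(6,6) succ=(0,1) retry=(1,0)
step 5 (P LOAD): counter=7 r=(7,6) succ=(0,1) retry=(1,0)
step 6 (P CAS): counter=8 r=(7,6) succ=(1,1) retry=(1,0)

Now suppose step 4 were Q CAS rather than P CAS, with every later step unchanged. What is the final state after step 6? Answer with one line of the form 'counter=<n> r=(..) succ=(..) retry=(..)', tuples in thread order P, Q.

counter=8 r=(7,6) succ=(1,1) retry=(0,1)

(re-executing from step 4 with the substitution; state before step 4: counter=7 r=(6,6) succ=(0,1) retry=(0,0))
step 4 (Q CAS): counter=7 r=(6,6) succ=(0,1) retry=(0,1)
step 5 (P LOAD): counter=7 r=(7,6) succ=(0,1) retry=(0,1)
step 6 (P CAS): counter=8 r=(7,6) succ=(1,1) retry=(0,1)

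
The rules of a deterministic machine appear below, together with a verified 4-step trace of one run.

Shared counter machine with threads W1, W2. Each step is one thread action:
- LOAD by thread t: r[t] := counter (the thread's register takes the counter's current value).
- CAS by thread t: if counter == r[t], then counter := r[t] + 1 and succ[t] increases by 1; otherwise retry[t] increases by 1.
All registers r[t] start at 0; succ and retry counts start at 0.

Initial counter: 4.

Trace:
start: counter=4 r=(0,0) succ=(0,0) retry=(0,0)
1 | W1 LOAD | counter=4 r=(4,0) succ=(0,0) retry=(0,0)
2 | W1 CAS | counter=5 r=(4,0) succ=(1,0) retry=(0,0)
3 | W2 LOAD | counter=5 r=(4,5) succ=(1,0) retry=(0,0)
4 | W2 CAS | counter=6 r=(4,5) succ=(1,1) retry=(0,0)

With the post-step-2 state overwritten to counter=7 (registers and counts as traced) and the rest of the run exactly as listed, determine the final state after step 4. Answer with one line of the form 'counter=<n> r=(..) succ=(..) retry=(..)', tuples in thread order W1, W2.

state after step 2 := counter=7 r=(4,0) succ=(1,0) retry=(0,0)
3 | W2 LOAD | counter=7 r=(4,7) succ=(1,0) retry=(0,0)
4 | W2 CAS | counter=8 r=(4,7) succ=(1,1) retry=(0,0)

counter=8 r=(4,7) succ=(1,1) retry=(0,0)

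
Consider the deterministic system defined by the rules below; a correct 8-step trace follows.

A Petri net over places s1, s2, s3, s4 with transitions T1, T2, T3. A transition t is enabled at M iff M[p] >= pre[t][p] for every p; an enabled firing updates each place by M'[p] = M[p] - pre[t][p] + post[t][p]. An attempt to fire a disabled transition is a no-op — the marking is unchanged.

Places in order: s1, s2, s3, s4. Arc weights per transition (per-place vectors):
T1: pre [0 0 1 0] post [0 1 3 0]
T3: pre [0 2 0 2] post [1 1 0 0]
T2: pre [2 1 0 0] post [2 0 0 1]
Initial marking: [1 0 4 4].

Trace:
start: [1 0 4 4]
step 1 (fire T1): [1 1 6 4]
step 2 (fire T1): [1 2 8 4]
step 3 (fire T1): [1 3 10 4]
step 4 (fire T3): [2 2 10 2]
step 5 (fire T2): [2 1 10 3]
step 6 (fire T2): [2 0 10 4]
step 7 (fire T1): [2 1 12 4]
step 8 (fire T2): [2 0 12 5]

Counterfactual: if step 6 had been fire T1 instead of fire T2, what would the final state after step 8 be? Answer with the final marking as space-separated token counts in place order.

2 2 14 4

(re-executing from step 6 with the substitution; state before step 6: [2 1 10 3])
step 6 (fire T1): [2 2 12 3]
step 7 (fire T1): [2 3 14 3]
step 8 (fire T2): [2 2 14 4]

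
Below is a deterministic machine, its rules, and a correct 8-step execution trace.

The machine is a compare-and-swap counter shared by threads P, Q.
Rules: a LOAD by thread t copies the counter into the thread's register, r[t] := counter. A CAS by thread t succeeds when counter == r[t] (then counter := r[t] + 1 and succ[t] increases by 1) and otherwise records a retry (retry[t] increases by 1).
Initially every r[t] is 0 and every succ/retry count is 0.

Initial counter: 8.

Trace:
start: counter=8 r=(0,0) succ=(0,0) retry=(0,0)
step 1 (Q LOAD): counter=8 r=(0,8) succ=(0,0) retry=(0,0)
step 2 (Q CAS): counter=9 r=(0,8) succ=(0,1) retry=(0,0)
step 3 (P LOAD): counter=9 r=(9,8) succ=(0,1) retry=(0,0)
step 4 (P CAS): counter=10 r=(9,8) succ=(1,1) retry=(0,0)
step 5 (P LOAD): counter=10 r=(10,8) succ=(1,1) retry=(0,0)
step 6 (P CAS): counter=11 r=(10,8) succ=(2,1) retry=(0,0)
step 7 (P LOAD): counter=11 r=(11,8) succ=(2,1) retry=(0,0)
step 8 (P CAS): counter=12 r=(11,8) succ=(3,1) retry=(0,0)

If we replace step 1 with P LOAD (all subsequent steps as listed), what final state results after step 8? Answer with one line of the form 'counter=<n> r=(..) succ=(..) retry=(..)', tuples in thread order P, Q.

counter=11 r=(10,0) succ=(3,0) retry=(0,1)

(re-executing from step 1 with the substitution; state before step 1: counter=8 r=(0,0) succ=(0,0) retry=(0,0))
step 1 (P LOAD): counter=8 r=(8,0) succ=(0,0) retry=(0,0)
step 2 (Q CAS): counter=8 r=(8,0) succ=(0,0) retry=(0,1)
step 3 (P LOAD): counter=8 r=(8,0) succ=(0,0) retry=(0,1)
step 4 (P CAS): counter=9 r=(8,0) succ=(1,0) retry=(0,1)
step 5 (P LOAD): counter=9 r=(9,0) succ=(1,0) retry=(0,1)
step 6 (P CAS): counter=10 r=(9,0) succ=(2,0) retry=(0,1)
step 7 (P LOAD): counter=10 r=(10,0) succ=(2,0) retry=(0,1)
step 8 (P CAS): counter=11 r=(10,0) succ=(3,0) retry=(0,1)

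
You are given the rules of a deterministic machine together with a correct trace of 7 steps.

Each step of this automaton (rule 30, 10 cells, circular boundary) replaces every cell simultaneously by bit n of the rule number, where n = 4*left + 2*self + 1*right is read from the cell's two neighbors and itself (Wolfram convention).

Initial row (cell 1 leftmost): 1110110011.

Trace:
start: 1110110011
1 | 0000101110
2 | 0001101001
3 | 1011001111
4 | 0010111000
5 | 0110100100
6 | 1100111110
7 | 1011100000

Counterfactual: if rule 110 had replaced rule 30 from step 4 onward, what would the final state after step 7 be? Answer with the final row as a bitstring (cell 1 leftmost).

(re-executing steps 4..7 under rule 110; state before step 4: 1011001111)
4 | 1111011000
5 | 1001111001
6 | 1011001011
7 | 1111011110

1111011110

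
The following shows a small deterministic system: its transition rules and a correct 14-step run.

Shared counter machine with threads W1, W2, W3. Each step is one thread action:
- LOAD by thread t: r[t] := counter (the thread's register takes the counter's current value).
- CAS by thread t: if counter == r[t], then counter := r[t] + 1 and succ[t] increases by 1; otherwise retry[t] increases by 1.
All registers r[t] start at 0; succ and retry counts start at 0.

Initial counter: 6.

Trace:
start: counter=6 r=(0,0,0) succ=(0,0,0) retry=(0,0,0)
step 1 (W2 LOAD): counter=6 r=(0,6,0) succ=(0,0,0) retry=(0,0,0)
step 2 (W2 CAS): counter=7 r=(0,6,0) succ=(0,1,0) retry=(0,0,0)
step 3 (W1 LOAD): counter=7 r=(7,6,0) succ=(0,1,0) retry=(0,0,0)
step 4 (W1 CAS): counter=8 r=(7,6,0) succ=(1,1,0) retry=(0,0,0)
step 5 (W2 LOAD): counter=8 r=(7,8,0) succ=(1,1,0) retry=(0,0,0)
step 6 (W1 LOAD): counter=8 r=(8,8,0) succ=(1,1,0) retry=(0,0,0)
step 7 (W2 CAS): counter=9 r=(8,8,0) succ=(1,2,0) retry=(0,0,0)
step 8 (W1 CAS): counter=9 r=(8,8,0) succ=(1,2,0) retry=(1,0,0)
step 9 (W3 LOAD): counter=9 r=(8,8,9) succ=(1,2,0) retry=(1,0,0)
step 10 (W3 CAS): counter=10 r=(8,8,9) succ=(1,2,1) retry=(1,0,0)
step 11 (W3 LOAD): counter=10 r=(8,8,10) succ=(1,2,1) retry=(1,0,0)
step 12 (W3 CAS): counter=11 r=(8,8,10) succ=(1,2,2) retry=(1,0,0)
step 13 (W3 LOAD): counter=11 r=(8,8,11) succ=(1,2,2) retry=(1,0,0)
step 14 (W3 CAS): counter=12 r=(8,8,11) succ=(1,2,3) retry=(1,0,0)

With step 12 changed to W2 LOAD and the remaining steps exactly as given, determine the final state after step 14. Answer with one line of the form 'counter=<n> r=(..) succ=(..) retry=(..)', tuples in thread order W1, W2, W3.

(re-executing from step 12 with the substitution; state before step 12: counter=10 r=(8,8,10) succ=(1,2,1) retry=(1,0,0))
step 12 (W2 LOAD): counter=10 r=(8,10,10) succ=(1,2,1) retry=(1,0,0)
step 13 (W3 LOAD): counter=10 r=(8,10,10) succ=(1,2,1) retry=(1,0,0)
step 14 (W3 CAS): counter=11 r=(8,10,10) succ=(1,2,2) retry=(1,0,0)

counter=11 r=(8,10,10) succ=(1,2,2) retry=(1,0,0)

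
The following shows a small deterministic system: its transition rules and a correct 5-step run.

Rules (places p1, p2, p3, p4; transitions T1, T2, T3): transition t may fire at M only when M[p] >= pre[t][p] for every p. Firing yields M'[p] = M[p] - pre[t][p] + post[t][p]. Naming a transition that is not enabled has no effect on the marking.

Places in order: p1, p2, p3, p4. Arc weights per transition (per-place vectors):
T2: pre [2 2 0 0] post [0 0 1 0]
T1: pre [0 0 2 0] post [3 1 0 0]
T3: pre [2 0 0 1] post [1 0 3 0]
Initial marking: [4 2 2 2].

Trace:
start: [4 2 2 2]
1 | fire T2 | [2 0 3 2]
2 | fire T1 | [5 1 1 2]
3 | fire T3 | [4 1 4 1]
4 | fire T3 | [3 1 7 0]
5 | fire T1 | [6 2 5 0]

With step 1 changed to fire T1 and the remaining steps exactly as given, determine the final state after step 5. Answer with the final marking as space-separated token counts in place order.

(re-executing from step 1 with the substitution; state before step 1: [4 2 2 2])
1 | fire T1 | [7 3 0 2]
2 | fire T1 | [7 3 0 2]
3 | fire T3 | [6 3 3 1]
4 | fire T3 | [5 3 6 0]
5 | fire T1 | [8 4 4 0]

8 4 4 0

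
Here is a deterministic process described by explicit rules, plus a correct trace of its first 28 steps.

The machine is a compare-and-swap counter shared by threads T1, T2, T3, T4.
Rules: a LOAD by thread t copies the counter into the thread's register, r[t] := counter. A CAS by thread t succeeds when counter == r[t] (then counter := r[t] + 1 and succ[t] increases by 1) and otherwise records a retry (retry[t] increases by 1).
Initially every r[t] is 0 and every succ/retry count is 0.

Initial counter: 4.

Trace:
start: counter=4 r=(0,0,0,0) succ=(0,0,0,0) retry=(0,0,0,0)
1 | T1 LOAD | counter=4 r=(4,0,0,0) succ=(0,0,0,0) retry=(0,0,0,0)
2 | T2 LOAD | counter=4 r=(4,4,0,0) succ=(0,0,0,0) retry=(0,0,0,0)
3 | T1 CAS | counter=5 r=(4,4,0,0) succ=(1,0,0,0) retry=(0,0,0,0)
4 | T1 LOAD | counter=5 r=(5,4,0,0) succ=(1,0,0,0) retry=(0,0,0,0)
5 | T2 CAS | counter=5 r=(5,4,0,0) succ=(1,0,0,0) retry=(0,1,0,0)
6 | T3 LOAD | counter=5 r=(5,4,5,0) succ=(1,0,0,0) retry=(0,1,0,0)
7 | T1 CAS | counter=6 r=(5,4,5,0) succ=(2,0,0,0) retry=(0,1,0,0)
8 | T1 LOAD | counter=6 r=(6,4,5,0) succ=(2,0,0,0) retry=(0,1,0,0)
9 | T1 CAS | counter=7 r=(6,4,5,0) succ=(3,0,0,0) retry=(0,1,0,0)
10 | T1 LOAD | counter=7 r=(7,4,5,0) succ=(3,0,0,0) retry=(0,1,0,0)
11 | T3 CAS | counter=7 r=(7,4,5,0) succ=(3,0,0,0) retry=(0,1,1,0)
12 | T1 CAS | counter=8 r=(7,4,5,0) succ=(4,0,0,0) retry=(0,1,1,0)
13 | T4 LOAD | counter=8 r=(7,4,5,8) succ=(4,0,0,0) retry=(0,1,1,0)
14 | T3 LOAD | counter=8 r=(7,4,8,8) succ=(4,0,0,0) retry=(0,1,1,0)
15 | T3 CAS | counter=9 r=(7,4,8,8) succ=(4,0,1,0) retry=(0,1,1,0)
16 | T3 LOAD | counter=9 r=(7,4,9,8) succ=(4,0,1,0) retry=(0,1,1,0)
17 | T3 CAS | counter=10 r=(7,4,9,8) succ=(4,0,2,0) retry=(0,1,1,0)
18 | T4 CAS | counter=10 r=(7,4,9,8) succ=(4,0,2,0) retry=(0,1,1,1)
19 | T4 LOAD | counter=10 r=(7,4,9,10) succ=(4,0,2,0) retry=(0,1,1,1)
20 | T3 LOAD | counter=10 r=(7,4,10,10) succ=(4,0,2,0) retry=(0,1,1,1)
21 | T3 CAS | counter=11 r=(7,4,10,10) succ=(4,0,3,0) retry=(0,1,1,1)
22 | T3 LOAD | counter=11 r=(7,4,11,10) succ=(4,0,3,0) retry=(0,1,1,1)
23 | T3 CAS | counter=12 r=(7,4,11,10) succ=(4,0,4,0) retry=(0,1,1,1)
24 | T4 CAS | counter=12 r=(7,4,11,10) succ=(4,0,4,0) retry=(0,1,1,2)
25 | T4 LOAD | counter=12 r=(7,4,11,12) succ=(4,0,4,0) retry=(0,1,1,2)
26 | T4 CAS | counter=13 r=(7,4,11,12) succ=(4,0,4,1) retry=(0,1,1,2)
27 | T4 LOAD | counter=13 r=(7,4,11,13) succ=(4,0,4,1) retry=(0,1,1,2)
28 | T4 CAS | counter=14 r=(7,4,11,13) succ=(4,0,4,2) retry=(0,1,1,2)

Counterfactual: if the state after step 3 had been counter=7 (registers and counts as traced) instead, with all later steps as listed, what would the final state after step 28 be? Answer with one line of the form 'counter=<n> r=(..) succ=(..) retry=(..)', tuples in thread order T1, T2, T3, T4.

counter=16 r=(9,4,13,15) succ=(4,0,4,2) retry=(0,1,1,2)

state after step 3 := counter=7 r=(4,4,0,0) succ=(1,0,0,0) retry=(0,0,0,0)
4 | T1 LOAD | counter=7 r=(7,4,0,0) succ=(1,0,0,0) retry=(0,0,0,0)
5 | T2 CAS | counter=7 r=(7,4,0,0) succ=(1,0,0,0) retry=(0,1,0,0)
6 | T3 LOAD | counter=7 r=(7,4,7,0) succ=(1,0,0,0) retry=(0,1,0,0)
7 | T1 CAS | counter=8 r=(7,4,7,0) succ=(2,0,0,0) retry=(0,1,0,0)
8 | T1 LOAD | counter=8 r=(8,4,7,0) succ=(2,0,0,0) retry=(0,1,0,0)
9 | T1 CAS | counter=9 r=(8,4,7,0) succ=(3,0,0,0) retry=(0,1,0,0)
10 | T1 LOAD | counter=9 r=(9,4,7,0) succ=(3,0,0,0) retry=(0,1,0,0)
11 | T3 CAS | counter=9 r=(9,4,7,0) succ=(3,0,0,0) retry=(0,1,1,0)
12 | T1 CAS | counter=10 r=(9,4,7,0) succ=(4,0,0,0) retry=(0,1,1,0)
13 | T4 LOAD | counter=10 r=(9,4,7,10) succ=(4,0,0,0) retry=(0,1,1,0)
14 | T3 LOAD | counter=10 r=(9,4,10,10) succ=(4,0,0,0) retry=(0,1,1,0)
15 | T3 CAS | counter=11 r=(9,4,10,10) succ=(4,0,1,0) retry=(0,1,1,0)
16 | T3 LOAD | counter=11 r=(9,4,11,10) succ=(4,0,1,0) retry=(0,1,1,0)
17 | T3 CAS | counter=12 r=(9,4,11,10) succ=(4,0,2,0) retry=(0,1,1,0)
18 | T4 CAS | counter=12 r=(9,4,11,10) succ=(4,0,2,0) retry=(0,1,1,1)
19 | T4 LOAD | counter=12 r=(9,4,11,12) succ=(4,0,2,0) retry=(0,1,1,1)
20 | T3 LOAD | counter=12 r=(9,4,12,12) succ=(4,0,2,0) retry=(0,1,1,1)
21 | T3 CAS | counter=13 r=(9,4,12,12) succ=(4,0,3,0) retry=(0,1,1,1)
22 | T3 LOAD | counter=13 r=(9,4,13,12) succ=(4,0,3,0) retry=(0,1,1,1)
23 | T3 CAS | counter=14 r=(9,4,13,12) succ=(4,0,4,0) retry=(0,1,1,1)
24 | T4 CAS | counter=14 r=(9,4,13,12) succ=(4,0,4,0) retry=(0,1,1,2)
25 | T4 LOAD | counter=14 r=(9,4,13,14) succ=(4,0,4,0) retry=(0,1,1,2)
26 | T4 CAS | counter=15 r=(9,4,13,14) succ=(4,0,4,1) retry=(0,1,1,2)
27 | T4 LOAD | counter=15 r=(9,4,13,15) succ=(4,0,4,1) retry=(0,1,1,2)
28 | T4 CAS | counter=16 r=(9,4,13,15) succ=(4,0,4,2) retry=(0,1,1,2)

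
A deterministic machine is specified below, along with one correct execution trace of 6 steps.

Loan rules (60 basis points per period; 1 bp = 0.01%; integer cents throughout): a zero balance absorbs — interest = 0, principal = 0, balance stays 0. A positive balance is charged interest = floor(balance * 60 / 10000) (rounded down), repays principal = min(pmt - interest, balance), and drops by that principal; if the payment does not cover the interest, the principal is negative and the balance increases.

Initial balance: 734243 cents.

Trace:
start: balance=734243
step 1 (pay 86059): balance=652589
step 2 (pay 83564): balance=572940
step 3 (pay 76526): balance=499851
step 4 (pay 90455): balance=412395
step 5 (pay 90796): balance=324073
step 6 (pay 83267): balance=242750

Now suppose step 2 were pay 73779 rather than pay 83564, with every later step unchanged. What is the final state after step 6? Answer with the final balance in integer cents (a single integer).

(re-executing from step 2 with the substitution; state before step 2: balance=652589)
step 2 (pay 73779): balance=582725
step 3 (pay 76526): balance=509695
step 4 (pay 90455): balance=422298
step 5 (pay 90796): balance=334035
step 6 (pay 83267): balance=252772

252772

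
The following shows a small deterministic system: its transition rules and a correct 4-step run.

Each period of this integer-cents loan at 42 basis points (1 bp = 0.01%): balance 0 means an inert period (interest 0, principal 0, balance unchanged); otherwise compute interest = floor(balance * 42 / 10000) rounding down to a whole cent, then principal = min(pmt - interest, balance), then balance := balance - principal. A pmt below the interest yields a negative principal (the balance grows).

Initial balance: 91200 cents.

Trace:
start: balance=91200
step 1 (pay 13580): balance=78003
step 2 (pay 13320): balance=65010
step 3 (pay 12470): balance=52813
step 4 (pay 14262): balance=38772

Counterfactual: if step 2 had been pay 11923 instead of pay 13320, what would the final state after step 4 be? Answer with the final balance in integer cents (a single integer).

40180

(re-executing from step 2 with the substitution; state before step 2: balance=78003)
step 2 (pay 11923): balance=66407
step 3 (pay 12470): balance=54215
step 4 (pay 14262): balance=40180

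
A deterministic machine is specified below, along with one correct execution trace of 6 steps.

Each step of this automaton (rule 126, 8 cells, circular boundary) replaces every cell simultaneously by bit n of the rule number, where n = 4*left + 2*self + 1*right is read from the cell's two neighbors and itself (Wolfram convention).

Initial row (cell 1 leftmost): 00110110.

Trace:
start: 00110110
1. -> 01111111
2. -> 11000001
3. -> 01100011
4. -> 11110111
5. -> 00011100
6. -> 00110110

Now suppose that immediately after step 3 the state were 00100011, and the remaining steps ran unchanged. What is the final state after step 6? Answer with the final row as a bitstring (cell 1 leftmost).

00110110

state after step 3 := 00100011
4. -> 11110111
5. -> 00011100
6. -> 00110110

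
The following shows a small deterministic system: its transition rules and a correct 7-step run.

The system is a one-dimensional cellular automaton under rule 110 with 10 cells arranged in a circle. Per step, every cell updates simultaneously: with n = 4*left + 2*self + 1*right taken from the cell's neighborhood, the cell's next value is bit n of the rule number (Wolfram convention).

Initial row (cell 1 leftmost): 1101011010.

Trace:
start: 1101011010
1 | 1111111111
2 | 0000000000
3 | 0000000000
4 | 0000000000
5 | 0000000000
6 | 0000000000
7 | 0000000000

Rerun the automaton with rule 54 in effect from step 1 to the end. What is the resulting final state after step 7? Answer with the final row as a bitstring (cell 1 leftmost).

(re-executing steps 1..7 under rule 54; state before step 1: 1101011010)
1 | 0011100111
2 | 1100011000
3 | 0010100101
4 | 1111111111
5 | 0000000000
6 | 0000000000
7 | 0000000000

0000000000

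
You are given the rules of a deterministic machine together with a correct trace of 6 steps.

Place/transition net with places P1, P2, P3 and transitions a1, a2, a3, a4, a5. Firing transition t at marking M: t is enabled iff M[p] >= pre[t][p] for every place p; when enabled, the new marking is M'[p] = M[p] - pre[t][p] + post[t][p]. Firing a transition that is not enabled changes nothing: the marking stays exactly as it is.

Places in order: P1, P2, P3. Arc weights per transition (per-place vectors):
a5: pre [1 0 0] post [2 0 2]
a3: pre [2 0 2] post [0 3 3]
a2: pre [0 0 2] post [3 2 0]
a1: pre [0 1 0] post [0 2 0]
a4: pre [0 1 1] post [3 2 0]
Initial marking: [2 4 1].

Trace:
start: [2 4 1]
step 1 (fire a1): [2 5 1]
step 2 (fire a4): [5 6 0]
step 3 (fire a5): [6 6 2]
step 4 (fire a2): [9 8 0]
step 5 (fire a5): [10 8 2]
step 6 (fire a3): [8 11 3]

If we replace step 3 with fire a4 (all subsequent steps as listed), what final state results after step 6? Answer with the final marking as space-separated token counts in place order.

4 9 3

(re-executing from step 3 with the substitution; state before step 3: [5 6 0])
step 3 (fire a4): [5 6 0]
step 4 (fire a2): [5 6 0]
step 5 (fire a5): [6 6 2]
step 6 (fire a3): [4 9 3]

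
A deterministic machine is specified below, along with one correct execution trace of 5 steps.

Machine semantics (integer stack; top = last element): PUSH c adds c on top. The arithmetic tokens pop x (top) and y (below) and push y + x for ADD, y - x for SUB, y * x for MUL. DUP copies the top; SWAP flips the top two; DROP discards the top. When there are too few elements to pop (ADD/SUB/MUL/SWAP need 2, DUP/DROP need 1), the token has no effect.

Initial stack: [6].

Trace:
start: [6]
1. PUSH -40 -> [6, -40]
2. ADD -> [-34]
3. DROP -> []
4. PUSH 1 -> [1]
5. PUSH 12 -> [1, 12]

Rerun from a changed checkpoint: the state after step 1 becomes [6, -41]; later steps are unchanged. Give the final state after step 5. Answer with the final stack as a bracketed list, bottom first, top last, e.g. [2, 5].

state after step 1 := [6, -41]
2. ADD -> [-35]
3. DROP -> []
4. PUSH 1 -> [1]
5. PUSH 12 -> [1, 12]

[1, 12]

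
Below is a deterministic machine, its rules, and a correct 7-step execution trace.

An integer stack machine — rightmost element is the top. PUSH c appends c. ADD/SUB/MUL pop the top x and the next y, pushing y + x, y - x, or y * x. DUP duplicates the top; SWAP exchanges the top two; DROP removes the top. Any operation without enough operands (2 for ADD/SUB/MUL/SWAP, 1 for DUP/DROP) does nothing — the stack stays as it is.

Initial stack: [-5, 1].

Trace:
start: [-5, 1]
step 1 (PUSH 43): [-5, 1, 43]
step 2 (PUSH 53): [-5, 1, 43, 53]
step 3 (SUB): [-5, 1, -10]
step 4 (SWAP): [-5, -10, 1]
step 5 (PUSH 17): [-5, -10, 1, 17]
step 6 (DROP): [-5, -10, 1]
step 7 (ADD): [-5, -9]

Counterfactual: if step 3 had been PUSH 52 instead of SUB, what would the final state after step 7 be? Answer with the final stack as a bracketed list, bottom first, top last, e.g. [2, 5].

[-5, 1, 43, 105]

(re-executing from step 3 with the substitution; state before step 3: [-5, 1, 43, 53])
step 3 (PUSH 52): [-5, 1, 43, 53, 52]
step 4 (SWAP): [-5, 1, 43, 52, 53]
step 5 (PUSH 17): [-5, 1, 43, 52, 53, 17]
step 6 (DROP): [-5, 1, 43, 52, 53]
step 7 (ADD): [-5, 1, 43, 105]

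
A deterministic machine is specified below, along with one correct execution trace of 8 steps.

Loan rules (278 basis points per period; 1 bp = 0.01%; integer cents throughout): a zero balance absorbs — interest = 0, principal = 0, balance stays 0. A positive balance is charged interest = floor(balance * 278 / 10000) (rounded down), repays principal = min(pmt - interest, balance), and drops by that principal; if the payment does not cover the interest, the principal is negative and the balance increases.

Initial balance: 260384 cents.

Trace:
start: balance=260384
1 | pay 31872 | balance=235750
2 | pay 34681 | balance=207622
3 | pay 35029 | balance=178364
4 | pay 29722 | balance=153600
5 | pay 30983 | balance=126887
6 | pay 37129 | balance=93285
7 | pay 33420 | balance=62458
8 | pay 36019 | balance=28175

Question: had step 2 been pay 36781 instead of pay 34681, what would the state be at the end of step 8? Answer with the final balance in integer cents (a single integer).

(re-executing from step 2 with the substitution; state before step 2: balance=235750)
2 | pay 36781 | balance=205522
3 | pay 35029 | balance=176206
4 | pay 29722 | balance=151382
5 | pay 30983 | balance=124607
6 | pay 37129 | balance=90942
7 | pay 33420 | balance=60050
8 | pay 36019 | balance=25700

25700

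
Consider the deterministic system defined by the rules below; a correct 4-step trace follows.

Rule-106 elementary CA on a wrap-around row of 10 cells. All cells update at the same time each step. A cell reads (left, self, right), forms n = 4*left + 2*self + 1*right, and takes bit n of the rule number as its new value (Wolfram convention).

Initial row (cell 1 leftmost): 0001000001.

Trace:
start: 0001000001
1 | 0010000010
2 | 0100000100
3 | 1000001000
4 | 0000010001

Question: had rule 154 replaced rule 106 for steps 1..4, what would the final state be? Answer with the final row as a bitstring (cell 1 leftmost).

(re-executing steps 1..4 under rule 154; state before step 1: 0001000001)
1 | 1010100010
2 | 0000010100
3 | 0000100010
4 | 0001010101

0001010101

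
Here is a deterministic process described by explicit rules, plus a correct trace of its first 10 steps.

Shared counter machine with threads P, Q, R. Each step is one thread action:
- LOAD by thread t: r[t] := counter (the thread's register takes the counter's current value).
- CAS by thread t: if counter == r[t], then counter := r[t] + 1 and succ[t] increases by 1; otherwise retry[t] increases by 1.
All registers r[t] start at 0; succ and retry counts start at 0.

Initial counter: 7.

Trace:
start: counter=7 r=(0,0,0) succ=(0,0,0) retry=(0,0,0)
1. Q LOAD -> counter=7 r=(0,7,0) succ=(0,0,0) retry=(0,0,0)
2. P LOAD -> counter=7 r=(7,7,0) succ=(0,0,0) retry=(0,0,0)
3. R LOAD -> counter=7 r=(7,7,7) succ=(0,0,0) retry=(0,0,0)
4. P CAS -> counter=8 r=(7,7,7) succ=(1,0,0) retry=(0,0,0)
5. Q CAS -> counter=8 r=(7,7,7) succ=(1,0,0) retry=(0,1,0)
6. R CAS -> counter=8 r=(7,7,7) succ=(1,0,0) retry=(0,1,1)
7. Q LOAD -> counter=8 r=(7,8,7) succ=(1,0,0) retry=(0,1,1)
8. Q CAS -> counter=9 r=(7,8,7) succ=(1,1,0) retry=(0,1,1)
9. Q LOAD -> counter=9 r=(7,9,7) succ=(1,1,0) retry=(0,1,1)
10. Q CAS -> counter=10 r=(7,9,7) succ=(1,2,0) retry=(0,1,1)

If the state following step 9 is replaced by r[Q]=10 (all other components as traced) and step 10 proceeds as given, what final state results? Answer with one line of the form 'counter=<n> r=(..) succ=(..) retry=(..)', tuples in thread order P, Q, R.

state after step 9 := counter=9 r=(7,10,7) succ=(1,1,0) retry=(0,1,1)
10. Q CAS -> counter=9 r=(7,10,7) succ=(1,1,0) retry=(0,2,1)

counter=9 r=(7,10,7) succ=(1,1,0) retry=(0,2,1)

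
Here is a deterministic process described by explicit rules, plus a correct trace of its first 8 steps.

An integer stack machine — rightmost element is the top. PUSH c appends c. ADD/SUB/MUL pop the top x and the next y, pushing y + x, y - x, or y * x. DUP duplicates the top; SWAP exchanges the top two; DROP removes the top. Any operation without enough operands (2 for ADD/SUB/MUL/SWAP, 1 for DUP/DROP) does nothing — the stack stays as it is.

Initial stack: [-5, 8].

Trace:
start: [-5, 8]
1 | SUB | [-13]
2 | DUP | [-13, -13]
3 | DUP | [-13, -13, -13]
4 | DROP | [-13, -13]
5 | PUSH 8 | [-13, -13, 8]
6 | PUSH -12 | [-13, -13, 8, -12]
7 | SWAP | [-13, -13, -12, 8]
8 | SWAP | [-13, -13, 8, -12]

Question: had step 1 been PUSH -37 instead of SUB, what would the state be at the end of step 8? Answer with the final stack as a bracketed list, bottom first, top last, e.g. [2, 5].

[-5, 8, -37, -37, 8, -12]

(re-executing from step 1 with the substitution; state before step 1: [-5, 8])
1 | PUSH -37 | [-5, 8, -37]
2 | DUP | [-5, 8, -37, -37]
3 | DUP | [-5, 8, -37, -37, -37]
4 | DROP | [-5, 8, -37, -37]
5 | PUSH 8 | [-5, 8, -37, -37, 8]
6 | PUSH -12 | [-5, 8, -37, -37, 8, -12]
7 | SWAP | [-5, 8, -37, -37, -12, 8]
8 | SWAP | [-5, 8, -37, -37, 8, -12]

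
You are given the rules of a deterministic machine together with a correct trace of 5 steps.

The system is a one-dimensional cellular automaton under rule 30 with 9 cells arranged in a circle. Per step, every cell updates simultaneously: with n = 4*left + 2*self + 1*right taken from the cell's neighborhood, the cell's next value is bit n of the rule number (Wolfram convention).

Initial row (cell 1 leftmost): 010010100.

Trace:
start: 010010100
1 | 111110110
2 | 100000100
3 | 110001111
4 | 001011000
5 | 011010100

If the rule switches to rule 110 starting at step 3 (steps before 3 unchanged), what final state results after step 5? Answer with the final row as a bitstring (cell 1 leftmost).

(re-executing steps 3..5 under rule 110; state before step 3: 100000100)
3 | 100001101
4 | 100011111
5 | 100110000

100110000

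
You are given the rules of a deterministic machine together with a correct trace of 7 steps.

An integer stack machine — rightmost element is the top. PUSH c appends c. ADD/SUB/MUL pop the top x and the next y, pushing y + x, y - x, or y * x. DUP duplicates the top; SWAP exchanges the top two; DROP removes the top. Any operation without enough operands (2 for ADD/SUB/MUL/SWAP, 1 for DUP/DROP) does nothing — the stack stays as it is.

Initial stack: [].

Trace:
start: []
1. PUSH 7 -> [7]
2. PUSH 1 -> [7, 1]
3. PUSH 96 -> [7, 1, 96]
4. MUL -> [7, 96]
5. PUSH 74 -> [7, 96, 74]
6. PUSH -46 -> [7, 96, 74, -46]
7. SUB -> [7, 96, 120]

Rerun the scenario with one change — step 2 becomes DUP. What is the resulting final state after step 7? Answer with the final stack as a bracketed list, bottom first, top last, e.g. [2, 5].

[7, 672, 120]

(re-executing from step 2 with the substitution; state before step 2: [7])
2. DUP -> [7, 7]
3. PUSH 96 -> [7, 7, 96]
4. MUL -> [7, 672]
5. PUSH 74 -> [7, 672, 74]
6. PUSH -46 -> [7, 672, 74, -46]
7. SUB -> [7, 672, 120]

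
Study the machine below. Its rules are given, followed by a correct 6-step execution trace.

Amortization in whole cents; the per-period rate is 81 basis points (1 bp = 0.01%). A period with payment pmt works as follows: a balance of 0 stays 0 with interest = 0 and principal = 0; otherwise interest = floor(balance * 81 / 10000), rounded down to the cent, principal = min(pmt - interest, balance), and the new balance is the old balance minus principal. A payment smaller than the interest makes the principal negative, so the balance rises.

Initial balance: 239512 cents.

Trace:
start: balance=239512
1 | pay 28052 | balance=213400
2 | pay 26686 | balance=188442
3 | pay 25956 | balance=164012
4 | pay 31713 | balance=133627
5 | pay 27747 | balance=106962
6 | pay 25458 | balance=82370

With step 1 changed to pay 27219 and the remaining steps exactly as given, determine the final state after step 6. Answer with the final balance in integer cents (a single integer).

(re-executing from step 1 with the substitution; state before step 1: balance=239512)
1 | pay 27219 | balance=214233
2 | pay 26686 | balance=189282
3 | pay 25956 | balance=164859
4 | pay 31713 | balance=134481
5 | pay 27747 | balance=107823
6 | pay 25458 | balance=83238

83238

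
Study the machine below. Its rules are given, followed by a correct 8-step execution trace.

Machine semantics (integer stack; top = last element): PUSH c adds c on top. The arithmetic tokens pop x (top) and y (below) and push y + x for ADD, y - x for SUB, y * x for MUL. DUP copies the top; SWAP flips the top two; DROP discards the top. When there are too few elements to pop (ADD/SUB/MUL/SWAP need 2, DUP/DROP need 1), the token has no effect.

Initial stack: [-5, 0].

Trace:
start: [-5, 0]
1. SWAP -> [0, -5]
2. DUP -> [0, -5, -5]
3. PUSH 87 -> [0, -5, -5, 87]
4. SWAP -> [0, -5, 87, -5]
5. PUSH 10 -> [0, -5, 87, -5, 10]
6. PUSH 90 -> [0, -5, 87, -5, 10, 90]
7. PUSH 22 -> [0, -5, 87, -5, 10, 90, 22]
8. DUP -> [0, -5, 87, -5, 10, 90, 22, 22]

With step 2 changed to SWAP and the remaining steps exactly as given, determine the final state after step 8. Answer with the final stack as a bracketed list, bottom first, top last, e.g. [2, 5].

(re-executing from step 2 with the substitution; state before step 2: [0, -5])
2. SWAP -> [-5, 0]
3. PUSH 87 -> [-5, 0, 87]
4. SWAP -> [-5, 87, 0]
5. PUSH 10 -> [-5, 87, 0, 10]
6. PUSH 90 -> [-5, 87, 0, 10, 90]
7. PUSH 22 -> [-5, 87, 0, 10, 90, 22]
8. DUP -> [-5, 87, 0, 10, 90, 22, 22]

[-5, 87, 0, 10, 90, 22, 22]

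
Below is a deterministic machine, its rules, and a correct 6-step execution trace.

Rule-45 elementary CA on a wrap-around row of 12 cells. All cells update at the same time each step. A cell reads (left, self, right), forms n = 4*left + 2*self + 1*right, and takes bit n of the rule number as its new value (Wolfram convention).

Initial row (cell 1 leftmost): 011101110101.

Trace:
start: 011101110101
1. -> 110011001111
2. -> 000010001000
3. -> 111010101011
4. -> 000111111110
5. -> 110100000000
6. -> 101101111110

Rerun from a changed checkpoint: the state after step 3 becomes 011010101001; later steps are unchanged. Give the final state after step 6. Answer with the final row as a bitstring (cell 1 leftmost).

state after step 3 := 011010101001
4. -> 110111111001
5. -> 001100000001
6. -> 001001111101

001001111101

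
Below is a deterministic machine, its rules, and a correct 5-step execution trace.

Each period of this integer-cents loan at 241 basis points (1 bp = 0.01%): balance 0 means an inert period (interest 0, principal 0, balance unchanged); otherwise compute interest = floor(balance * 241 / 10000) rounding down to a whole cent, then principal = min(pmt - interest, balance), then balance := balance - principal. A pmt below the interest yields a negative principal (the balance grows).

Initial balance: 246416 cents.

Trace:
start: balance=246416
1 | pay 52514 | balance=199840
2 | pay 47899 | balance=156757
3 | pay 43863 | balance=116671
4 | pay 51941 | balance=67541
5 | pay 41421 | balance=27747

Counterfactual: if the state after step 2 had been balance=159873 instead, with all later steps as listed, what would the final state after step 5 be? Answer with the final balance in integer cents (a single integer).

state after step 2 := balance=159873
3 | pay 43863 | balance=119862
4 | pay 51941 | balance=70809
5 | pay 41421 | balance=31094

31094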